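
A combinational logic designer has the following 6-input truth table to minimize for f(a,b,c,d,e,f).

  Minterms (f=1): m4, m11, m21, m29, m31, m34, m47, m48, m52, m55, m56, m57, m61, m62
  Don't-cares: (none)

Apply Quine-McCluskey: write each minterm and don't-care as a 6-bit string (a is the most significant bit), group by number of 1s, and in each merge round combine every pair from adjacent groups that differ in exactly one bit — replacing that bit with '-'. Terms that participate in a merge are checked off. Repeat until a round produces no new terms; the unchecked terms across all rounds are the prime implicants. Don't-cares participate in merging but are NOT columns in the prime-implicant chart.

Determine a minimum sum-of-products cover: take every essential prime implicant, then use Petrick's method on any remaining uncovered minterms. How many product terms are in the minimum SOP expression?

11

size-2^0 implicants → 000100  001011  010101(✓)  011101(✓)  011111(✓)  100010  101111  110000(✓)  110100(✓)  110111  111000(✓)  111001(✓)  111101(✓)  111110
size-2^1 implicants → -11101  01-101  0111-1  11-000  110-00  111-01  11100-
Unchecked terms (primes): -11101, 000100, 001011, 01-101, 0111-1, 100010, 101111, 11-000, 110-00, 110111, 111-01, 11100-, 111110
Minterm coverage:
  m4 ⊆ 000100 [E]
  m11 ⊆ 001011 [E]
  m21 ⊆ 01-101 [E]
  m29 ⊆ -11101,01-101,0111-1
  m31 ⊆ 0111-1 [E]
  m34 ⊆ 100010 [E]
  m47 ⊆ 101111 [E]
  m48 ⊆ 11-000,110-00
  m52 ⊆ 110-00 [E]
  m55 ⊆ 110111 [E]
  m56 ⊆ 11-000,11100-
  m57 ⊆ 111-01,11100-
  m61 ⊆ -11101,111-01
  m62 ⊆ 111110 [E]
E = {000100, 001011, 01-101, 0111-1, 100010, 101111, 110-00, 110111, 111110}
Petrick residual → -11101, 11100-
Cover = bcde'f + a'b'c'de'f' + a'b'cd'ef + a'bde'f + a'bcdf + ab'c'd'ef' + ab'cdef + abc'e'f' + abc'def + abcd'e' + abcdef'  |cover|=11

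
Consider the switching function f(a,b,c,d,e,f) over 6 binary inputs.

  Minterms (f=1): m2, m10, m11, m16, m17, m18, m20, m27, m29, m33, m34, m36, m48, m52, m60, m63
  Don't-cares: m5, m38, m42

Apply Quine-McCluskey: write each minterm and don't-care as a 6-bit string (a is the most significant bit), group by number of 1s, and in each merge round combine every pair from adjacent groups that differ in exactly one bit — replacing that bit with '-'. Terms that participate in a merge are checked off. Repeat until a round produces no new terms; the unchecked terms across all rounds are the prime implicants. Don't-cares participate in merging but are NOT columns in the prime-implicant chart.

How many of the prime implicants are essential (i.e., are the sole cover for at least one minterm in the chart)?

Round 0: 000010✓ 000101 001010✓ 001011✓ 010000✓ 010001✓ 010010✓ 010100✓ 011011✓ 011101 100001 100010✓ 100100✓ 100110✓ 101010✓ 110000✓ 110100✓ 111100✓ 111111
Round 1: -00010✓ -01010✓ -10000✓ -10100✓ 0-0010 0-1011 00-010✓ 00101- 010-00✓ 0100-0 01000- 1-0100 10-010✓ 100-10 1001-0 11-100 110-00✓
Round 2: -0-010 -10-00
PIs = {-0-010, -10-00, 0-0010, 0-1011, 000101, 00101-, 0100-0, 01000-, 011101, 1-0100, 100-10, 100001, 1001-0, 11-100, 111111}
Coverage chart:
  m2: -0-010,0-0010
  m10: -0-010,00101-
  m11: 0-1011,00101-
  m16: -10-00,0100-0,01000-
  m17: 01000- ←essential
  m18: 0-0010,0100-0
  m20: -10-00 ←essential
  m27: 0-1011 ←essential
  m29: 011101 ←essential
  m33: 100001 ←essential
  m34: -0-010,100-10
  m36: 1-0100,1001-0
  m48: -10-00 ←essential
  m52: -10-00,1-0100,11-100
  m60: 11-100 ←essential
  m63: 111111 ←essential
Essential: -10-00, 0-1011, 01000-, 011101, 100001, 11-100, 111111

7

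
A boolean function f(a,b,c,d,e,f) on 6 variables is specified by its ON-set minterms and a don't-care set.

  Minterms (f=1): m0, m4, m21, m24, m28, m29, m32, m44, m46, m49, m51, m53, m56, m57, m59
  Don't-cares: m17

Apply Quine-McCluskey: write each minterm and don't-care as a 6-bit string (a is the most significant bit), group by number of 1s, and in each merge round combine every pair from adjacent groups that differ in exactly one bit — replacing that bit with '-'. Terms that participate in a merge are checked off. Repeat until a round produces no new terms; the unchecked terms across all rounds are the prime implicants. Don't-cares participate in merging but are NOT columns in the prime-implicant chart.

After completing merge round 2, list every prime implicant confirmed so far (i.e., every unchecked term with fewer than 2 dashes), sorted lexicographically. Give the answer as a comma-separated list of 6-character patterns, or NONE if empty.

-00000, -11000, 000-00, 01-101, 011-00, 01110-, 1011-0, 11100-

Round 0: 000000✓ 000100✓ 010001✓ 010101✓ 011000✓ 011100✓ 011101✓ 100000✓ 101100✓ 101110✓ 110001✓ 110011✓ 110101✓ 111000✓ 111001✓ 111011✓
Round 1: -00000 -10001✓ -10101✓ -11000 000-00 01-101 010-01✓ 011-00 01110- 1011-0 11-001✓ 11-011✓ 110-01✓ 1100-1✓ 1110-1✓ 11100-
Round 2: -10-01 11-0-1
PIs = {-00000, -10-01, -11000, 000-00, 01-101, 011-00, 01110-, 1011-0, 11-0-1, 11100-}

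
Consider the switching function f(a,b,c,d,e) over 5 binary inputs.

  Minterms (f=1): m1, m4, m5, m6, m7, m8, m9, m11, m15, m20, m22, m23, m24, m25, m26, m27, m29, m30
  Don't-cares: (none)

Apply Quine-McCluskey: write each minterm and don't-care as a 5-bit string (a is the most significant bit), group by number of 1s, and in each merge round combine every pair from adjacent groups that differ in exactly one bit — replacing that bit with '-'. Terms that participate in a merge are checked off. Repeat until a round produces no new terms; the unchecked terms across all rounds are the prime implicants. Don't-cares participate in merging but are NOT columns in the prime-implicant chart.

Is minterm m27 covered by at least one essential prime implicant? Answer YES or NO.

NO

[col 0] 00001*, 00100*, 00101*, 00110*, 00111*, 01000*, 01001*, 01011*, 01111*, 10100*, 10110*, 10111*, 11000*, 11001*, 11010*, 11011*, 11101*, 11110*
[col 1] -0100*, -0110*, -0111*, -1000*, -1001*, -1011*, 0-001, 0-111, 00-01, 001-0*, 001-1*, 0010-*, 0011-*, 01-11, 010-1*, 0100-*, 1-110, 101-0*, 1011-*, 11-01, 11-10, 110-0*, 110-1*, 1100-*, 1101-*
[col 2] -01-0, -011-, -10-1, -100-, 001--, 110--
Prime implicants: -01-0, -011-, -10-1, -100-, 0-001, 0-111, 00-01, 001--, 01-11, 1-110, 11-01, 11-10, 110--
PI chart (minterm → PIs covering it):
  1 | 0-001,00-01
  4 | -01-0,001--
  5 | 00-01,001--
  6 | -01-0,-011-,001--
  7 | -011-,0-111,001--
  8 | -100-  (sole → essential)
  9 | -10-1,-100-,0-001
  11 | -10-1,01-11
  15 | 0-111,01-11
  20 | -01-0  (sole → essential)
  22 | -01-0,-011-,1-110
  23 | -011-  (sole → essential)
  24 | -100-,110--
  25 | -10-1,-100-,11-01,110--
  26 | 11-10,110--
  27 | -10-1,110--
  29 | 11-01  (sole → essential)
  30 | 1-110,11-10
Essential prime implicants: -01-0, -011-, -100-, 11-01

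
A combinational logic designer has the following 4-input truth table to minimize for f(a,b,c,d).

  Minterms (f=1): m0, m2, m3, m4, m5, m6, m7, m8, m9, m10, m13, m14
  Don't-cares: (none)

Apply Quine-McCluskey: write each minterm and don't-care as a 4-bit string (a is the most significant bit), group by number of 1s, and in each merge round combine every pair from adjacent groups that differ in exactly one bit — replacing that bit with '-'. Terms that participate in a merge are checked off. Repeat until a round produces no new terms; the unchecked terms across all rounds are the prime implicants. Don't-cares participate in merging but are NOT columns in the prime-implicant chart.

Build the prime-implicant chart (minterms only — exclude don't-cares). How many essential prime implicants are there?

2

Round 0: 0000✓ 0010✓ 0011✓ 0100✓ 0101✓ 0110✓ 0111✓ 1000✓ 1001✓ 1010✓ 1101✓ 1110✓
Round 1: -000✓ -010✓ -101 -110✓ 0-00✓ 0-10✓ 0-11✓ 00-0✓ 001-✓ 01-0✓ 01-1✓ 010-✓ 011-✓ 1-01 1-10✓ 10-0✓ 100-
Round 2: --10 -0-0 0--0 0-1- 01--
PIs = {--10, -0-0, -101, 0--0, 0-1-, 01--, 1-01, 100-}
Coverage chart:
  m0: -0-0,0--0
  m2: --10,-0-0,0--0,0-1-
  m3: 0-1- ←essential
  m4: 0--0,01--
  m5: -101,01--
  m6: --10,0--0,0-1-,01--
  m7: 0-1-,01--
  m8: -0-0,100-
  m9: 1-01,100-
  m10: --10,-0-0
  m13: -101,1-01
  m14: --10 ←essential
Essential: --10, 0-1-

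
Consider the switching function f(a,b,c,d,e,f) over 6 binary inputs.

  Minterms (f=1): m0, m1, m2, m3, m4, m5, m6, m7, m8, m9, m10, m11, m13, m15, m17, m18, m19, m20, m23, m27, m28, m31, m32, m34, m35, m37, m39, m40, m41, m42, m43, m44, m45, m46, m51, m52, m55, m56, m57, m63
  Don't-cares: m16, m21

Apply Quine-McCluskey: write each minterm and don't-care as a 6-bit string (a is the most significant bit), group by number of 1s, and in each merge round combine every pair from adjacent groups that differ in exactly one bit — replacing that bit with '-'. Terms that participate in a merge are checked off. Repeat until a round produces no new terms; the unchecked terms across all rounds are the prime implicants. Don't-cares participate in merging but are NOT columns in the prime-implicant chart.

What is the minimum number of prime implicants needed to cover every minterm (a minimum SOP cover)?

size-2^0 implicants → 000000(✓)  000001(✓)  000010(✓)  000011(✓)  000100(✓)  000101(✓)  000110(✓)  000111(✓)  001000(✓)  001001(✓)  001010(✓)  001011(✓)  001101(✓)  001111(✓)  010000(✓)  010001(✓)  010010(✓)  010011(✓)  010100(✓)  010101(✓)  010111(✓)  011011(✓)  011100(✓)  011111(✓)  100000(✓)  100010(✓)  100011(✓)  100101(✓)  100111(✓)  101000(✓)  101001(✓)  101010(✓)  101011(✓)  101100(✓)  101101(✓)  101110(✓)  110011(✓)  110100(✓)  110111(✓)  111000(✓)  111001(✓)  111111(✓)
size-2^1 implicants → -00000(✓)  -00010(✓)  -00011(✓)  -00101(✓)  -00111(✓)  -01000(✓)  -01001(✓)  -01010(✓)  -01011(✓)  -01101(✓)  -10011(✓)  -10100  -10111(✓)  -11111(✓)  0-0000(✓)  0-0001(✓)  0-0010(✓)  0-0011(✓)  0-0100(✓)  0-0101(✓)  0-0111(✓)  0-1011(✓)  0-1111(✓)  00-000(✓)  00-001(✓)  00-010(✓)  00-011(✓)  00-101(✓)  00-111(✓)  000-00(✓)  000-01(✓)  000-10(✓)  000-11(✓)  0000-0(✓)  0000-1(✓)  00000-(✓)  00001-(✓)  0001-0(✓)  0001-1(✓)  00010-(✓)  00011-(✓)  001-01(✓)  001-11(✓)  0010-0(✓)  0010-1(✓)  00100-(✓)  00101-(✓)  0011-1(✓)  01-011(✓)  01-100  01-111(✓)  010-00(✓)  010-01(✓)  010-11(✓)  0100-0(✓)  0100-1(✓)  01000-(✓)  01001-(✓)  0101-1(✓)  01010-(✓)  011-11(✓)  1-0011(✓)  1-0111(✓)  1-1000(✓)  1-1001(✓)  10-000(✓)  10-010(✓)  10-011(✓)  10-101(✓)  100-11(✓)  1000-0(✓)  10001-(✓)  1001-1(✓)  101-00(✓)  101-01(✓)  101-10(✓)  1010-0(✓)  1010-1(✓)  10100-(✓)  10101-(✓)  1011-0(✓)  10110-(✓)  11-111(✓)  110-11(✓)  11100-(✓)
size-2^2 implicants → --0011(✓)  --0111(✓)  -0-000(✓)  -0-010(✓)  -0-011(✓)  -0-101  -00-11(✓)  -000-0(✓)  -0001-(✓)  -001-1  -01-01  -010-0(✓)  -010-1(✓)  -0100-(✓)  -0101-(✓)  -1-111  -10-11(✓)  0--011(✓)  0--111(✓)  0-0-00(✓)  0-0-01(✓)  0-0-11(✓)  0-00-0(✓)  0-00-1(✓)  0-000-(✓)  0-001-(✓)  0-01-1(✓)  0-010-(✓)  0-1-11(✓)  00--01(✓)  00--11(✓)  00-0-0(✓)  00-0-1(✓)  00-00-(✓)  00-01-(✓)  00-1-1(✓)  000--0(✓)  000--1(✓)  000-0-(✓)  000-1-(✓)  0000--(✓)  0001--(✓)  001--1(✓)  0010--(✓)  01--11(✓)  010--1(✓)  010-0-(✓)  0100--(✓)  1-0-11(✓)  1-100-  10-0-0(✓)  10-01-(✓)  101--0  101-0-  1010--(✓)
size-2^3 implicants → --0-11  -0-0-0  -0-01-  -010--  0---11  0-0--1  0-0-0-  0-00--  00---1  00-0--  000---
Unchecked terms (primes): --0-11, -0-0-0, -0-01-, -0-101, -001-1, -01-01, -010--, -1-111, -10100, 0---11, 0-0--1, 0-0-0-, 0-00--, 00---1, 00-0--, 000---, 01-100, 1-100-, 101--0, 101-0-
Minterm coverage:
  m0 ⊆ -0-0-0,0-0-0-,0-00--,00-0--,000---
  m1 ⊆ 0-0--1,0-0-0-,0-00--,00---1,00-0--,000---
  m2 ⊆ -0-0-0,-0-01-,0-00--,00-0--,000---
  m3 ⊆ --0-11,-0-01-,0---11,0-0--1,0-00--,00---1,00-0--,000---
  m4 ⊆ 0-0-0-,000---
  m5 ⊆ -0-101,-001-1,0-0--1,0-0-0-,00---1,000---
  m6 ⊆ 000--- [E]
  m7 ⊆ --0-11,-001-1,0---11,0-0--1,00---1,000---
  m8 ⊆ -0-0-0,-010--,00-0--
  m9 ⊆ -01-01,-010--,00---1,00-0--
  m10 ⊆ -0-0-0,-0-01-,-010--,00-0--
  m11 ⊆ -0-01-,-010--,0---11,00---1,00-0--
  m13 ⊆ -0-101,-01-01,00---1
  m15 ⊆ 0---11,00---1
  m17 ⊆ 0-0--1,0-0-0-,0-00--
  m18 ⊆ 0-00-- [E]
  m19 ⊆ --0-11,0---11,0-0--1,0-00--
  m20 ⊆ -10100,0-0-0-,01-100
  m23 ⊆ --0-11,-1-111,0---11,0-0--1
  m27 ⊆ 0---11 [E]
  m28 ⊆ 01-100 [E]
  m31 ⊆ -1-111,0---11
  m32 ⊆ -0-0-0 [E]
  m34 ⊆ -0-0-0,-0-01-
  m35 ⊆ --0-11,-0-01-
  m37 ⊆ -0-101,-001-1
  m39 ⊆ --0-11,-001-1
  m40 ⊆ -0-0-0,-010--,1-100-,101--0,101-0-
  m41 ⊆ -01-01,-010--,1-100-,101-0-
  m42 ⊆ -0-0-0,-0-01-,-010--,101--0
  m43 ⊆ -0-01-,-010--
  m44 ⊆ 101--0,101-0-
  m45 ⊆ -0-101,-01-01,101-0-
  m46 ⊆ 101--0 [E]
  m51 ⊆ --0-11 [E]
  m52 ⊆ -10100 [E]
  m55 ⊆ --0-11,-1-111
  m56 ⊆ 1-100- [E]
  m57 ⊆ 1-100- [E]
  m63 ⊆ -1-111 [E]
E = {--0-11, -0-0-0, -1-111, -10100, 0---11, 0-00--, 000---, 01-100, 1-100-, 101--0}
Petrick residual → -0-101, -010--
Cover = c'ef + b'd'f' + b'de'f + b'cd' + bdef + bc'de'f' + a'ef + a'c'd' + a'b'c' + a'bde'f' + acd'e' + ab'cf'  |cover|=12

12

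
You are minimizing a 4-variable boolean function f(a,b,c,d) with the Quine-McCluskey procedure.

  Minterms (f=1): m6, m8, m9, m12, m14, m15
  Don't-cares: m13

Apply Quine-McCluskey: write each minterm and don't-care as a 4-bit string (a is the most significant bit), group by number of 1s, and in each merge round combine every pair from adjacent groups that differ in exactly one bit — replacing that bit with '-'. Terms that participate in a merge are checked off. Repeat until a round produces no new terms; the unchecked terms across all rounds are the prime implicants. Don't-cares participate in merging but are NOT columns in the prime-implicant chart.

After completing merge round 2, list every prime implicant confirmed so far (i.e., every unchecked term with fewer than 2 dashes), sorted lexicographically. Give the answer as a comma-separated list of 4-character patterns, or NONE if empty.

-110

Round 0: 0110✓ 1000✓ 1001✓ 1100✓ 1101✓ 1110✓ 1111✓
Round 1: -110 1-00✓ 1-01✓ 100-✓ 11-0✓ 11-1✓ 110-✓ 111-✓
Round 2: 1-0- 11--
PIs = {-110, 1-0-, 11--}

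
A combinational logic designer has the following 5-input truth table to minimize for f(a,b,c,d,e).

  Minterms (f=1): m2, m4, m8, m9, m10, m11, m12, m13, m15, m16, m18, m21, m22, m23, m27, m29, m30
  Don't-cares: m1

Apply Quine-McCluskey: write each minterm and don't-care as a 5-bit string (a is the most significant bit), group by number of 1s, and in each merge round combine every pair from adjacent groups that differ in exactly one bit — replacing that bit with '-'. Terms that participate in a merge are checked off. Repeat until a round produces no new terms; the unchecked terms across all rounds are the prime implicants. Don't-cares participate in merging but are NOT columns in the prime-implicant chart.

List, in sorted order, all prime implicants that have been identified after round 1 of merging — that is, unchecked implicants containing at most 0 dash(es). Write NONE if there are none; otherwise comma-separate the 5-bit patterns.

NONE

Round 0: 00001✓ 00010✓ 00100✓ 01000✓ 01001✓ 01010✓ 01011✓ 01100✓ 01101✓ 01111✓ 10000✓ 10010✓ 10101✓ 10110✓ 10111✓ 11011✓ 11101✓ 11110✓
Round 1: -0010 -1011 -1101 0-001 0-010 0-100 01-00✓ 01-01✓ 01-11✓ 010-0✓ 010-1✓ 0100-✓ 0101-✓ 011-1✓ 0110-✓ 1-101 1-110 10-10 100-0 101-1 1011-
Round 2: 01--1 01-0- 010--
PIs = {-0010, -1011, -1101, 0-001, 0-010, 0-100, 01--1, 01-0-, 010--, 1-101, 1-110, 10-10, 100-0, 101-1, 1011-}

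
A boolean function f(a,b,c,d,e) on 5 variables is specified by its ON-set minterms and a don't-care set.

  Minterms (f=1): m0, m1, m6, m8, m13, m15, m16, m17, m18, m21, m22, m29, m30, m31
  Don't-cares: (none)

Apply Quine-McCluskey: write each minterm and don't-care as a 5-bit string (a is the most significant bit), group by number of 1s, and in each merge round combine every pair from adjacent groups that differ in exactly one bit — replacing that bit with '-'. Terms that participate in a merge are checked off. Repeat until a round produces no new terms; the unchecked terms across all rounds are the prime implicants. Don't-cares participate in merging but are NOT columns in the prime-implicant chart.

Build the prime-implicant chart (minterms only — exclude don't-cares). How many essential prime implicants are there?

4

Round 0: 00000✓ 00001✓ 00110✓ 01000✓ 01101✓ 01111✓ 10000✓ 10001✓ 10010✓ 10101✓ 10110✓ 11101✓ 11110✓ 11111✓
Round 1: -0000✓ -0001✓ -0110 -1101✓ -1111✓ 0-000 0000-✓ 011-1✓ 1-101 1-110 10-01 10-10 100-0 1000-✓ 111-1✓ 1111-
Round 2: -000- -11-1
PIs = {-000-, -0110, -11-1, 0-000, 1-101, 1-110, 10-01, 10-10, 100-0, 1111-}
Coverage chart:
  m0: -000-,0-000
  m1: -000- ←essential
  m6: -0110 ←essential
  m8: 0-000 ←essential
  m13: -11-1 ←essential
  m15: -11-1 ←essential
  m16: -000-,100-0
  m17: -000-,10-01
  m18: 10-10,100-0
  m21: 1-101,10-01
  m22: -0110,1-110,10-10
  m29: -11-1,1-101
  m30: 1-110,1111-
  m31: -11-1,1111-
Essential: -000-, -0110, -11-1, 0-000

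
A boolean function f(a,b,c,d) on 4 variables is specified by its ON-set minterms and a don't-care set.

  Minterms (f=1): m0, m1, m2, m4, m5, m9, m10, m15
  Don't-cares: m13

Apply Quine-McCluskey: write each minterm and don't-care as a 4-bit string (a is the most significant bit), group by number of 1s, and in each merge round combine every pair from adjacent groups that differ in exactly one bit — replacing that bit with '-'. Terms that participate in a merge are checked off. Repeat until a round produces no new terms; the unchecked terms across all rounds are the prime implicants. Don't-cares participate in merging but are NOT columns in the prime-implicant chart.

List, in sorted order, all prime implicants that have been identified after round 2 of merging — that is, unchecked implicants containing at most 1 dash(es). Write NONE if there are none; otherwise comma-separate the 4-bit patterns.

-010, 00-0, 11-1

[col 0] 0000*, 0001*, 0010*, 0100*, 0101*, 1001*, 1010*, 1101*, 1111*
[col 1] -001*, -010, -101*, 0-00*, 0-01*, 00-0, 000-*, 010-*, 1-01*, 11-1
[col 2] --01, 0-0-
Prime implicants: --01, -010, 0-0-, 00-0, 11-1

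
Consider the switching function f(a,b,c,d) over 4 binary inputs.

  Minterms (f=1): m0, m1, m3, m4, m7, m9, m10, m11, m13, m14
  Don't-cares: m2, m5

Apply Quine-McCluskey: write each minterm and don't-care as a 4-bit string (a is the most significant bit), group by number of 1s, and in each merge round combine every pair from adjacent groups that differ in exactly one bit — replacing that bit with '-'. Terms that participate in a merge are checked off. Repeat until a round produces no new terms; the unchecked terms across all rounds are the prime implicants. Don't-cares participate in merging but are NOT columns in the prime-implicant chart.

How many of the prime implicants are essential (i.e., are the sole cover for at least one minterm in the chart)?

size-2^0 implicants → 0000(✓)  0001(✓)  0010(✓)  0011(✓)  0100(✓)  0101(✓)  0111(✓)  1001(✓)  1010(✓)  1011(✓)  1101(✓)  1110(✓)
size-2^1 implicants → -001(✓)  -010(✓)  -011(✓)  -101(✓)  0-00(✓)  0-01(✓)  0-11(✓)  00-0(✓)  00-1(✓)  000-(✓)  001-(✓)  01-1(✓)  010-(✓)  1-01(✓)  1-10  10-1(✓)  101-(✓)
size-2^2 implicants → --01  -0-1  -01-  0--1  0-0-  00--
Unchecked terms (primes): --01, -0-1, -01-, 0--1, 0-0-, 00--, 1-10
Minterm coverage:
  m0 ⊆ 0-0-,00--
  m1 ⊆ --01,-0-1,0--1,0-0-,00--
  m3 ⊆ -0-1,-01-,0--1,00--
  m4 ⊆ 0-0- [E]
  m7 ⊆ 0--1 [E]
  m9 ⊆ --01,-0-1
  m10 ⊆ -01-,1-10
  m11 ⊆ -0-1,-01-
  m13 ⊆ --01 [E]
  m14 ⊆ 1-10 [E]
E = {--01, 0--1, 0-0-, 1-10}

4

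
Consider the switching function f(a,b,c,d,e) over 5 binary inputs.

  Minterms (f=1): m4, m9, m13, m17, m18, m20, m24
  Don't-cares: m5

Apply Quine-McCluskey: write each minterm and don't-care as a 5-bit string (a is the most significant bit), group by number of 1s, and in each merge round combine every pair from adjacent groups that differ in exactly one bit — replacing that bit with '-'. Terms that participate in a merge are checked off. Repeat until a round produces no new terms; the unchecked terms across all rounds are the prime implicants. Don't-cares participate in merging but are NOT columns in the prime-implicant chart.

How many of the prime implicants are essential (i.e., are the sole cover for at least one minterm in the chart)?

size-2^0 implicants → 00100(✓)  00101(✓)  01001(✓)  01101(✓)  10001  10010  10100(✓)  11000
size-2^1 implicants → -0100  0-101  0010-  01-01
Unchecked terms (primes): -0100, 0-101, 0010-, 01-01, 10001, 10010, 11000
Minterm coverage:
  m4 ⊆ -0100,0010-
  m9 ⊆ 01-01 [E]
  m13 ⊆ 0-101,01-01
  m17 ⊆ 10001 [E]
  m18 ⊆ 10010 [E]
  m20 ⊆ -0100 [E]
  m24 ⊆ 11000 [E]
E = {-0100, 01-01, 10001, 10010, 11000}

5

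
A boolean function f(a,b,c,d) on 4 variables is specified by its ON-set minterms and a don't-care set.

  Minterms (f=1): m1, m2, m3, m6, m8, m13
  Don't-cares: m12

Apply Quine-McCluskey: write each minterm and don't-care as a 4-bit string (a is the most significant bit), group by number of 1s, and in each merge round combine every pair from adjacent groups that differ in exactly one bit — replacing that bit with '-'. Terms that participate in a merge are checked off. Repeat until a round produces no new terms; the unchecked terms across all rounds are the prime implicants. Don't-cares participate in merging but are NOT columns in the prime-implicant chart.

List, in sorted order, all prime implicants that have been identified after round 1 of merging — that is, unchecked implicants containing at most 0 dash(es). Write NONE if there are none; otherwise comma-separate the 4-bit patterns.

NONE

size-2^0 implicants → 0001(✓)  0010(✓)  0011(✓)  0110(✓)  1000(✓)  1100(✓)  1101(✓)
size-2^1 implicants → 0-10  00-1  001-  1-00  110-
Unchecked terms (primes): 0-10, 00-1, 001-, 1-00, 110-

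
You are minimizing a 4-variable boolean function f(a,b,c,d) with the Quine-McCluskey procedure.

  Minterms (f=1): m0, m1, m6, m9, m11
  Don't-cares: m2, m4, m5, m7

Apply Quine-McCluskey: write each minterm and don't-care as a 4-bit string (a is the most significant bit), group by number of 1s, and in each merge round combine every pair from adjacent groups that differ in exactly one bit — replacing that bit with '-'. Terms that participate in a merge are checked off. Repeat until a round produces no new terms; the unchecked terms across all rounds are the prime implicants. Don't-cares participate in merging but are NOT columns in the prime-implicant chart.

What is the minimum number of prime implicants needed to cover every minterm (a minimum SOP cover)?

3

[col 0] 0000*, 0001*, 0010*, 0100*, 0101*, 0110*, 0111*, 1001*, 1011*
[col 1] -001, 0-00*, 0-01*, 0-10*, 00-0*, 000-*, 01-0*, 01-1*, 010-*, 011-*, 10-1
[col 2] 0--0, 0-0-, 01--
Prime implicants: -001, 0--0, 0-0-, 01--, 10-1
PI chart (minterm → PIs covering it):
  0 | 0--0,0-0-
  1 | -001,0-0-
  6 | 0--0,01--
  9 | -001,10-1
  11 | 10-1  (sole → essential)
Essential prime implicants: 10-1
Petrick residual → -001, 0--0
Minimum SOP uses 3 PIs: b'c'd + a'd' + ab'd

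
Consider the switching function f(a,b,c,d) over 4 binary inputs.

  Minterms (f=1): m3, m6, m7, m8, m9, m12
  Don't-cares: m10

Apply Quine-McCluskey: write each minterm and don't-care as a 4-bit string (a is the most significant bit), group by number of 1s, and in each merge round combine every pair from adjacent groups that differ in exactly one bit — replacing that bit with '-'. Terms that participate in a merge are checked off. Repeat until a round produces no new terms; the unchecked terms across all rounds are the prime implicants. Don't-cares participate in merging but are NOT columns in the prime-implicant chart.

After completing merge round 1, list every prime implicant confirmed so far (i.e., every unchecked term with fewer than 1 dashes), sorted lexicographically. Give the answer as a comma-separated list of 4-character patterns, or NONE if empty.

NONE

Round 0: 0011✓ 0110✓ 0111✓ 1000✓ 1001✓ 1010✓ 1100✓
Round 1: 0-11 011- 1-00 10-0 100-
PIs = {0-11, 011-, 1-00, 10-0, 100-}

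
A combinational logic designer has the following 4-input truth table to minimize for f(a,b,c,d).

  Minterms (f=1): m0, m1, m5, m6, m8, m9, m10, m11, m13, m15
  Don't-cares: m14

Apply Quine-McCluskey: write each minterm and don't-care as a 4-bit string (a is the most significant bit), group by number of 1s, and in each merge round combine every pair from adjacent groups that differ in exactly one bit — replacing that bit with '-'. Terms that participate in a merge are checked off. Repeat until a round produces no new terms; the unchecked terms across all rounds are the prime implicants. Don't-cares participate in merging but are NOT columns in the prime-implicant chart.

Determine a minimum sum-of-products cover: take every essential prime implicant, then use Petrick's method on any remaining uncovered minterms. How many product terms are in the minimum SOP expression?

4

[col 0] 0000*, 0001*, 0101*, 0110*, 1000*, 1001*, 1010*, 1011*, 1101*, 1110*, 1111*
[col 1] -000*, -001*, -101*, -110, 0-01*, 000-*, 1-01*, 1-10*, 1-11*, 10-0*, 10-1*, 100-*, 101-*, 11-1*, 111-*
[col 2] --01, -00-, 1--1, 1-1-, 10--
Prime implicants: --01, -00-, -110, 1--1, 1-1-, 10--
PI chart (minterm → PIs covering it):
  0 | -00-  (sole → essential)
  1 | --01,-00-
  5 | --01  (sole → essential)
  6 | -110  (sole → essential)
  8 | -00-,10--
  9 | --01,-00-,1--1,10--
  10 | 1-1-,10--
  11 | 1--1,1-1-,10--
  13 | --01,1--1
  15 | 1--1,1-1-
Essential prime implicants: --01, -00-, -110
Petrick residual → 1-1-
Minimum SOP uses 4 PIs: c'd + b'c' + bcd' + ac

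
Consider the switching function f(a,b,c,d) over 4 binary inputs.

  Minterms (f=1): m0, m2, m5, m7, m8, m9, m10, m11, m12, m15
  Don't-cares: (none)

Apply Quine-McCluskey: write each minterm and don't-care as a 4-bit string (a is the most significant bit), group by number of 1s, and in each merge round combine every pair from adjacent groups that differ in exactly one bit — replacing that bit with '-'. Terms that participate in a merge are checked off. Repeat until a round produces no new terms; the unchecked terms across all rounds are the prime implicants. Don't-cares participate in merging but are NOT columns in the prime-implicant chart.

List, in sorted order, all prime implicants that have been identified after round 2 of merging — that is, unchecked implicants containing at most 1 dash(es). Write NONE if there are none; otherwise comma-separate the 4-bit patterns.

size-2^0 implicants → 0000(✓)  0010(✓)  0101(✓)  0111(✓)  1000(✓)  1001(✓)  1010(✓)  1011(✓)  1100(✓)  1111(✓)
size-2^1 implicants → -000(✓)  -010(✓)  -111  00-0(✓)  01-1  1-00  1-11  10-0(✓)  10-1(✓)  100-(✓)  101-(✓)
size-2^2 implicants → -0-0  10--
Unchecked terms (primes): -0-0, -111, 01-1, 1-00, 1-11, 10--

-111, 01-1, 1-00, 1-11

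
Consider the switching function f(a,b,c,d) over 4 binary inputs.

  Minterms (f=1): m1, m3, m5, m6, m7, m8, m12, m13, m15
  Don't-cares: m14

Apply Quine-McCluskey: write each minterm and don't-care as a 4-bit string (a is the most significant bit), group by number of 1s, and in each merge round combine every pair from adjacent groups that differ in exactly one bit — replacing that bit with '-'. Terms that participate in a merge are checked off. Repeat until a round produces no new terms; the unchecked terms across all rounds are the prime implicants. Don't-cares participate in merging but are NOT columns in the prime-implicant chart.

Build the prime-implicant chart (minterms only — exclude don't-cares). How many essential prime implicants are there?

3

Round 0: 0001✓ 0011✓ 0101✓ 0110✓ 0111✓ 1000✓ 1100✓ 1101✓ 1110✓ 1111✓
Round 1: -101✓ -110✓ -111✓ 0-01✓ 0-11✓ 00-1✓ 01-1✓ 011-✓ 1-00 11-0✓ 11-1✓ 110-✓ 111-✓
Round 2: -1-1 -11- 0--1 11--
PIs = {-1-1, -11-, 0--1, 1-00, 11--}
Coverage chart:
  m1: 0--1 ←essential
  m3: 0--1 ←essential
  m5: -1-1,0--1
  m6: -11- ←essential
  m7: -1-1,-11-,0--1
  m8: 1-00 ←essential
  m12: 1-00,11--
  m13: -1-1,11--
  m15: -1-1,-11-,11--
Essential: -11-, 0--1, 1-00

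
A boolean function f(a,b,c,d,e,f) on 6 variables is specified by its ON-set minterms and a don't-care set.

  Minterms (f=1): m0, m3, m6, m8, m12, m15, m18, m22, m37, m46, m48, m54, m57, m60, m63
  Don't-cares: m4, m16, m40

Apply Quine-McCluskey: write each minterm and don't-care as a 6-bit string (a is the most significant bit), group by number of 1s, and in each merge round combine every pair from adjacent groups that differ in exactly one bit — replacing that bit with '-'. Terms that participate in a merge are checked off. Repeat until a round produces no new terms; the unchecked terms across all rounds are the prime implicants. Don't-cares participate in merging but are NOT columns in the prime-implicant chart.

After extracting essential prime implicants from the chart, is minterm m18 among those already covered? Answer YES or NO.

size-2^0 implicants → 000000(✓)  000011  000100(✓)  000110(✓)  001000(✓)  001100(✓)  001111  010000(✓)  010010(✓)  010110(✓)  100101  101000(✓)  101110  110000(✓)  110110(✓)  111001  111100  111111
size-2^1 implicants → -01000  -10000  -10110  0-0000  0-0110  00-000(✓)  00-100(✓)  000-00(✓)  0001-0  001-00(✓)  010-10  0100-0
size-2^2 implicants → 00--00
Unchecked terms (primes): -01000, -10000, -10110, 0-0000, 0-0110, 00--00, 000011, 0001-0, 001111, 010-10, 0100-0, 100101, 101110, 111001, 111100, 111111
Minterm coverage:
  m0 ⊆ 0-0000,00--00
  m3 ⊆ 000011 [E]
  m6 ⊆ 0-0110,0001-0
  m8 ⊆ -01000,00--00
  m12 ⊆ 00--00 [E]
  m15 ⊆ 001111 [E]
  m18 ⊆ 010-10,0100-0
  m22 ⊆ -10110,0-0110,010-10
  m37 ⊆ 100101 [E]
  m46 ⊆ 101110 [E]
  m48 ⊆ -10000 [E]
  m54 ⊆ -10110 [E]
  m57 ⊆ 111001 [E]
  m60 ⊆ 111100 [E]
  m63 ⊆ 111111 [E]
E = {-10000, -10110, 00--00, 000011, 001111, 100101, 101110, 111001, 111100, 111111}

NO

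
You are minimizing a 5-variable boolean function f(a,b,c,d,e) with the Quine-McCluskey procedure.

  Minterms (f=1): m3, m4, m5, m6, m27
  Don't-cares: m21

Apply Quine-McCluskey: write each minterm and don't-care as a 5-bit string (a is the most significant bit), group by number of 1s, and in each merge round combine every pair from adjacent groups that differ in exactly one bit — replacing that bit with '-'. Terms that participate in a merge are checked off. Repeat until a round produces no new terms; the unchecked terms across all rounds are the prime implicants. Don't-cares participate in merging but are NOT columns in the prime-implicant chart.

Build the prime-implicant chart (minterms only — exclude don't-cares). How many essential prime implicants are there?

3

size-2^0 implicants → 00011  00100(✓)  00101(✓)  00110(✓)  10101(✓)  11011
size-2^1 implicants → -0101  001-0  0010-
Unchecked terms (primes): -0101, 00011, 001-0, 0010-, 11011
Minterm coverage:
  m3 ⊆ 00011 [E]
  m4 ⊆ 001-0,0010-
  m5 ⊆ -0101,0010-
  m6 ⊆ 001-0 [E]
  m27 ⊆ 11011 [E]
E = {00011, 001-0, 11011}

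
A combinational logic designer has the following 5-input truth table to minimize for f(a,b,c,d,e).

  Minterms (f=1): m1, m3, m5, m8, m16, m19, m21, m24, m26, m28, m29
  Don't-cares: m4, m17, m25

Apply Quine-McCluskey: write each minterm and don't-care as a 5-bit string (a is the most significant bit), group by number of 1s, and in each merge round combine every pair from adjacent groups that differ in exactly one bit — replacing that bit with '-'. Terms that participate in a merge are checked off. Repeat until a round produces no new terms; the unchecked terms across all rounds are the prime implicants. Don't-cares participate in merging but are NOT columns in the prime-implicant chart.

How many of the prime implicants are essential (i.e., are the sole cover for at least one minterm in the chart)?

size-2^0 implicants → 00001(✓)  00011(✓)  00100(✓)  00101(✓)  01000(✓)  10000(✓)  10001(✓)  10011(✓)  10101(✓)  11000(✓)  11001(✓)  11010(✓)  11100(✓)  11101(✓)
size-2^1 implicants → -0001(✓)  -0011(✓)  -0101(✓)  -1000  00-01(✓)  000-1(✓)  0010-  1-000(✓)  1-001(✓)  1-101(✓)  10-01(✓)  100-1(✓)  1000-(✓)  11-00(✓)  11-01(✓)  110-0  1100-(✓)  1110-(✓)
size-2^2 implicants → -0-01  -00-1  1--01  1-00-  11-0-
Unchecked terms (primes): -0-01, -00-1, -1000, 0010-, 1--01, 1-00-, 11-0-, 110-0
Minterm coverage:
  m1 ⊆ -0-01,-00-1
  m3 ⊆ -00-1 [E]
  m5 ⊆ -0-01,0010-
  m8 ⊆ -1000 [E]
  m16 ⊆ 1-00- [E]
  m19 ⊆ -00-1 [E]
  m21 ⊆ -0-01,1--01
  m24 ⊆ -1000,1-00-,11-0-,110-0
  m26 ⊆ 110-0 [E]
  m28 ⊆ 11-0- [E]
  m29 ⊆ 1--01,11-0-
E = {-00-1, -1000, 1-00-, 11-0-, 110-0}

5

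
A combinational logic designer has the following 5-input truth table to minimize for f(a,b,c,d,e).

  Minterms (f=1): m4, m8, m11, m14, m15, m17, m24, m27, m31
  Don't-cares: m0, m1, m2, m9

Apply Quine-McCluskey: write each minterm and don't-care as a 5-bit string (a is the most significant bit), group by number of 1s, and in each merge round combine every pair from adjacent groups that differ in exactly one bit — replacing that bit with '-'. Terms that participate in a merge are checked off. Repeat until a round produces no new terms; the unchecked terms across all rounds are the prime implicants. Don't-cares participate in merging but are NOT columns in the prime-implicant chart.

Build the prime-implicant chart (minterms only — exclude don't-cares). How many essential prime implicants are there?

5

[col 0] 00000*, 00001*, 00010*, 00100*, 01000*, 01001*, 01011*, 01110*, 01111*, 10001*, 11000*, 11011*, 11111*
[col 1] -0001, -1000, -1011*, -1111*, 0-000*, 0-001*, 00-00, 000-0, 0000-*, 01-11*, 010-1, 0100-*, 0111-, 11-11*
[col 2] -1-11, 0-00-
Prime implicants: -0001, -1-11, -1000, 0-00-, 00-00, 000-0, 010-1, 0111-
PI chart (minterm → PIs covering it):
  4 | 00-00  (sole → essential)
  8 | -1000,0-00-
  11 | -1-11,010-1
  14 | 0111-  (sole → essential)
  15 | -1-11,0111-
  17 | -0001  (sole → essential)
  24 | -1000  (sole → essential)
  27 | -1-11  (sole → essential)
  31 | -1-11  (sole → essential)
Essential prime implicants: -0001, -1-11, -1000, 00-00, 0111-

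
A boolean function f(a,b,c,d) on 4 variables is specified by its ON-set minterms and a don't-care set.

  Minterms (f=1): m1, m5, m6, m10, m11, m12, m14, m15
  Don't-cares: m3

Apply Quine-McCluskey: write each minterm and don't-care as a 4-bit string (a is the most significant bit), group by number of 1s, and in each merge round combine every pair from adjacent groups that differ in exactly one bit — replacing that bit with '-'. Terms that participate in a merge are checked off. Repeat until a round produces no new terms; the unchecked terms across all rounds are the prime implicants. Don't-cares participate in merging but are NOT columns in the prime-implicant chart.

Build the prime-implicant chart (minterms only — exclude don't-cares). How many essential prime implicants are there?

4

size-2^0 implicants → 0001(✓)  0011(✓)  0101(✓)  0110(✓)  1010(✓)  1011(✓)  1100(✓)  1110(✓)  1111(✓)
size-2^1 implicants → -011  -110  0-01  00-1  1-10(✓)  1-11(✓)  101-(✓)  11-0  111-(✓)
size-2^2 implicants → 1-1-
Unchecked terms (primes): -011, -110, 0-01, 00-1, 1-1-, 11-0
Minterm coverage:
  m1 ⊆ 0-01,00-1
  m5 ⊆ 0-01 [E]
  m6 ⊆ -110 [E]
  m10 ⊆ 1-1- [E]
  m11 ⊆ -011,1-1-
  m12 ⊆ 11-0 [E]
  m14 ⊆ -110,1-1-,11-0
  m15 ⊆ 1-1- [E]
E = {-110, 0-01, 1-1-, 11-0}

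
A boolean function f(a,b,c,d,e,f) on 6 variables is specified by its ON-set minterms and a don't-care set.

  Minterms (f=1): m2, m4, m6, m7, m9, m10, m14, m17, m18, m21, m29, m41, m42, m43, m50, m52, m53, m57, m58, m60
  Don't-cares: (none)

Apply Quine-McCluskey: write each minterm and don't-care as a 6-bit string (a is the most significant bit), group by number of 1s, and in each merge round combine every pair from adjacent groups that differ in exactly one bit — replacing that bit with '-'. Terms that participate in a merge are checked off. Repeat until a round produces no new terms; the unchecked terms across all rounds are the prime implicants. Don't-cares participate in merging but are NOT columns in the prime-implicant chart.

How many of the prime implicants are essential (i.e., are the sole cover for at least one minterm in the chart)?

[col 0] 000010*, 000100*, 000110*, 000111*, 001001*, 001010*, 001110*, 010001*, 010010*, 010101*, 011101*, 101001*, 101010*, 101011*, 110010*, 110100*, 110101*, 111001*, 111010*, 111100*
[col 1] -01001, -01010, -10010, -10101, 0-0010, 00-010*, 00-110*, 000-10*, 0001-0, 00011-, 001-10*, 01-101, 010-01, 1-1001, 1-1010, 1010-1, 10101-, 11-010, 11-100, 11010-
[col 2] 00--10
Prime implicants: -01001, -01010, -10010, -10101, 0-0010, 00--10, 0001-0, 00011-, 01-101, 010-01, 1-1001, 1-1010, 1010-1, 10101-, 11-010, 11-100, 11010-
PI chart (minterm → PIs covering it):
  2 | 0-0010,00--10
  4 | 0001-0  (sole → essential)
  6 | 00--10,0001-0,00011-
  7 | 00011-  (sole → essential)
  9 | -01001  (sole → essential)
  10 | -01010,00--10
  14 | 00--10  (sole → essential)
  17 | 010-01  (sole → essential)
  18 | -10010,0-0010
  21 | -10101,01-101,010-01
  29 | 01-101  (sole → essential)
  41 | -01001,1-1001,1010-1
  42 | -01010,1-1010,10101-
  43 | 1010-1,10101-
  50 | -10010,11-010
  52 | 11-100,11010-
  53 | -10101,11010-
  57 | 1-1001  (sole → essential)
  58 | 1-1010,11-010
  60 | 11-100  (sole → essential)
Essential prime implicants: -01001, 00--10, 0001-0, 00011-, 01-101, 010-01, 1-1001, 11-100

8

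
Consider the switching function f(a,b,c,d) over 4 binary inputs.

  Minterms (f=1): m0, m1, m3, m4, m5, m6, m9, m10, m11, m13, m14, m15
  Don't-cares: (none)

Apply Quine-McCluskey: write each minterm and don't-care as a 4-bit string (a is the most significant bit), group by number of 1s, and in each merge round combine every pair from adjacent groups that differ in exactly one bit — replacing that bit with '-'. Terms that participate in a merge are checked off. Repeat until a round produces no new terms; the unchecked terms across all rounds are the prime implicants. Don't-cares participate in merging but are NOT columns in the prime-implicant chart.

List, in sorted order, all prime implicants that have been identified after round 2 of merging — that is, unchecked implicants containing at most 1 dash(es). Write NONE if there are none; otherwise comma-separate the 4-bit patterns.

-110, 01-0

size-2^0 implicants → 0000(✓)  0001(✓)  0011(✓)  0100(✓)  0101(✓)  0110(✓)  1001(✓)  1010(✓)  1011(✓)  1101(✓)  1110(✓)  1111(✓)
size-2^1 implicants → -001(✓)  -011(✓)  -101(✓)  -110  0-00(✓)  0-01(✓)  00-1(✓)  000-(✓)  01-0  010-(✓)  1-01(✓)  1-10(✓)  1-11(✓)  10-1(✓)  101-(✓)  11-1(✓)  111-(✓)
size-2^2 implicants → --01  -0-1  0-0-  1--1  1-1-
Unchecked terms (primes): --01, -0-1, -110, 0-0-, 01-0, 1--1, 1-1-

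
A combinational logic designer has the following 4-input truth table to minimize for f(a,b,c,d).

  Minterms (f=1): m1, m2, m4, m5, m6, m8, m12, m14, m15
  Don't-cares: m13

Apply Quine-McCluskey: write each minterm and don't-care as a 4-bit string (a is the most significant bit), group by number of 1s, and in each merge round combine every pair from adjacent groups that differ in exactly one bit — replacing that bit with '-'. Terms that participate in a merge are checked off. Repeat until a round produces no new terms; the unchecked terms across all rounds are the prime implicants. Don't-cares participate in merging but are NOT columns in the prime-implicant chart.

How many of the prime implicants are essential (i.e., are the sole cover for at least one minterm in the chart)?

[col 0] 0001*, 0010*, 0100*, 0101*, 0110*, 1000*, 1100*, 1101*, 1110*, 1111*
[col 1] -100*, -101*, -110*, 0-01, 0-10, 01-0*, 010-*, 1-00, 11-0*, 11-1*, 110-*, 111-*
[col 2] -1-0, -10-, 11--
Prime implicants: -1-0, -10-, 0-01, 0-10, 1-00, 11--
PI chart (minterm → PIs covering it):
  1 | 0-01  (sole → essential)
  2 | 0-10  (sole → essential)
  4 | -1-0,-10-
  5 | -10-,0-01
  6 | -1-0,0-10
  8 | 1-00  (sole → essential)
  12 | -1-0,-10-,1-00,11--
  14 | -1-0,11--
  15 | 11--  (sole → essential)
Essential prime implicants: 0-01, 0-10, 1-00, 11--

4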